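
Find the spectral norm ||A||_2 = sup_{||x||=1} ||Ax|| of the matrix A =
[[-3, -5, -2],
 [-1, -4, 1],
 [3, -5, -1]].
||A||_2 ≈ 8.266 (= sqrt(largest eigenvalue of A^T A))

||A||_2 = sigma_max(A) = sqrt(lambda_max(A^T A)). Form the symmetric matrix M = A^T A =
[[19, 4, 2],
 [4, 66, 11],
 [2, 11, 6]].
Its characteristic polynomial (trace, sum of principal 2x2 minors, determinant of M give the coefficients) is
  p(λ) = det(λ I - M) = λ^3 - 91λ^2 + 1623λ - 5041.
No integer candidate from the rational root theorem (±divisors of 5041) is a root, so the roots are irrational. The cubic discriminant is Δ = 2232703184 > 0, so there are three distinct real roots. p(3) = -964 and p(4) = 59 have opposite signs, so a root lies in (3, 4); Newton's method refines it to λ ≈ 3.9378. p(18) = 521 and p(19) = -196 have opposite signs, so a root lies in (18, 19); Newton's method refines it to λ ≈ 18.7362. p(68) = -1029 and p(69) = 2204 have opposite signs, so a root lies in (68, 69); Newton's method refines it to λ ≈ 68.3261. Check (Vieta): the three roots sum to 91, matching tr M = 91.
So the eigenvalues of A^T A are ≈ 3.9378, 18.7362, 68.3261 (all ≥ 0, as they must be for A^T A). The largest is λ_max ≈ 68.3261, hence ||A||_2 = sqrt(λ_max) ≈ 8.266.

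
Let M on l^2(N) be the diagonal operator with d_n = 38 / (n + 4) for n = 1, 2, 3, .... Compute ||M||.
||M|| = 38/5 (attained at n = 1)

For M diagonal, ||M|| = sup_n |d_n| = sup_n 38/(n + 4). This is positive and strictly decreasing in n, so the supremum is attained at n = 1: d_1 = 38/(1 + 4) = 38/5. Hence ||M|| = 38/5.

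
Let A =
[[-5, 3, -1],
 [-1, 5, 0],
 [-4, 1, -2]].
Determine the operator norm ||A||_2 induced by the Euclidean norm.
||A||_2 ≈ 8.0998 (= sqrt(largest eigenvalue of A^T A))

||A||_2 = sigma_max(A) = sqrt(lambda_max(A^T A)). Form the symmetric matrix M = A^T A =
[[42, -24, 13],
 [-24, 35, -5],
 [13, -5, 5]].
Its characteristic polynomial (trace, sum of principal 2x2 minors, determinant of M give the coefficients) is
  p(λ) = det(λ I - M) = λ^3 - 82λ^2 + 1085λ - 625.
No integer candidate from the rational root theorem (±divisors of 625) is a root, so the roots are irrational. The cubic discriminant is Δ = 2418450025 > 0, so there are three distinct real roots. p(0) = -625 and p(1) = 379 have opposite signs, so a root lies in (0, 1); Newton's method refines it to λ ≈ 0.6033. p(15) = 575 and p(16) = -161 have opposite signs, so a root lies in (15, 16); Newton's method refines it to λ ≈ 15.7892. p(65) = -1925 and p(66) = 1289 have opposite signs, so a root lies in (65, 66); Newton's method refines it to λ ≈ 65.6074. Check (Vieta): the three roots sum to 82, matching tr M = 82.
So the eigenvalues of A^T A are ≈ 0.6033, 15.7892, 65.6074 (all ≥ 0, as they must be for A^T A). The largest is λ_max ≈ 65.6074, hence ||A||_2 = sqrt(λ_max) ≈ 8.0998.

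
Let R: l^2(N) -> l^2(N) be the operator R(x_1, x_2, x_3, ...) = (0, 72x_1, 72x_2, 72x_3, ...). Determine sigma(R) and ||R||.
sigma(R) = closed disk {z in C : |z| ≤ 72}; ||R|| = 72

Note R = 72·U where U is the unit right shift (U x)_k = x_{k-1} (with x_0 := 0); so ||R|| = 72||U|| and sigma(R) = 72·sigma(U). ||R x||^2 = sum_{k≥1} |72x_k|^2 = 5184||x||^2, so ||R|| = 72 and sigma(R) ⊂ {|z| ≤ 72}. For any |lambda| < 72, the equation (R - lambda I) x = 0 forces x_1 = 0, then 72x_k = lambda x_{k+1} ⇒ x = 0, so R has no eigenvalues. But (R - lambda I) is not surjective for |lambda| < 72: solving (R - lambda I) x = e_1 would require x_n proportional to (lambda/72)^(-n), which is not in l^2. So every |lambda| < 72 lies in the residual spectrum. The boundary |lambda| = 72 is in the approximate point spectrum (the spectrum is closed). Hence sigma(R) is the closed disk of radius 72.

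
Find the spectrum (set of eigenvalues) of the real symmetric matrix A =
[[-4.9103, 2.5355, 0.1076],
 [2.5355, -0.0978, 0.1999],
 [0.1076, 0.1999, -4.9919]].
sigma(A) ≈ {-6, -5, 1}

A is real symmetric, so its spectrum consists of real eigenvalues. Expanding the characteristic polynomial of the displayed matrix gives
  det(λ I - A) = p(λ) = λ^3 + (10)λ^2 + (19)λ + (-30).
Solving p(λ) = 0 yields eigenvalues ≈ -6, -5, 1. (A is shown rounded to 4 decimals, so these recover the underlying integer eigenvalues to within that precision.)
Verification: the trace of A = -10 equals the sum of eigenvalues -10, and det(A) ≈ 30.0009 matches the eigenvalue product 30.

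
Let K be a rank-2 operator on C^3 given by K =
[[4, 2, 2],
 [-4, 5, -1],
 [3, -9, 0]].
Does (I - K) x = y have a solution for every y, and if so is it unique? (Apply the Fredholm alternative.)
(I - K) is invertible (det(I - K) = 5 ≠ 0), so for every y in C^3 the equation (I - K) x = y has a unique solution.

K has rank 2 and factors as K = U V^T = u1 v1^T + u2 v2^T with u1 = (2, -1, 0), v1 = (2, 1, 1), u2 = (0, -2, 3), v2 = (1, -3, 0) (multiplying out reproduces the displayed K). The nonzero eigenvalues of U V^T coincide with those of the 2 x 2 matrix G = V^T U = [[v1·u1, v1·u2], [v2·u1, v2·u2]] = [[3, 1], [5, 6]], and by the Sylvester determinant identity det(I_3 - U V^T) = det(I_2 - V^T U) = det([[-2, -1], [-5, -5]]) = (-2)(-5) - (-1)(-5) = 5. (Direct check: I - K =
[[-3, -2, -2],
 [4, -4, 1],
 [-3, 9, 1]]
has determinant 5.) The finite-dimensional Fredholm alternative says: either (I - K) is invertible, or ker(I - K) ≠ {0} and then range(I - K) = ker((I - K)^*)^⊥, with dim ker(I - K) = dim ker((I - K)^*). Since det(I - K) ≠ 0, 1 is not an eigenvalue of K and ker(I - K) = {0}, so we are in the first case: for every y there is a unique x = (I - K)^(-1) y. (Explicitly, by the Woodbury identity, (I - U V^T)^(-1) = I + U (I_2 - G)^(-1) V^T.)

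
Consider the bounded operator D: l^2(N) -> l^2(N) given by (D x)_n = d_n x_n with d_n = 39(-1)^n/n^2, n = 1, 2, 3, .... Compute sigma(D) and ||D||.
sigma(D) = {39(-1)^n/n^2 : n ≥ 1} ∪ {0}; ||D|| = 39

A bounded diagonal operator on l^2 with diagonal entries d_n has spectrum equal to the closure of {d_n : n ≥ 1}: every d_n is an eigenvalue (with eigenvector e_n), so {d_n} ⊂ sigma(D); the spectrum is closed, so its closure is too; and for lambda not in the closure, (D - lambda I) has bounded inverse (the diagonal entries 1/(d_n - lambda) are bounded). For our sequence d_n = 39(-1)^n/n^2, n = 1, 2, 3, ...:
  - {d_n} = {39(-1)^n/n^2 : n ≥ 1}; the only limit point is 0
  - closure = {39(-1)^n/n^2 : n ≥ 1} ∪ {0}
For the norm: a diagonal operator has ||D|| = sup_n |d_n|. Here |d_n| = 39/n^2 is decreasing, so sup_n |d_n| = |d_1| = 39. So ||D|| = 39.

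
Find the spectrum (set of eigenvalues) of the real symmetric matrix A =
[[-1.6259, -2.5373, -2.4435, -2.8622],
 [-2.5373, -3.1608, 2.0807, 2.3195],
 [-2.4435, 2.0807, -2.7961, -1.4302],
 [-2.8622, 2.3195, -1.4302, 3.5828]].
sigma(A) ≈ {-6, -5, 1, 6}

A is real symmetric, so its spectrum consists of real eigenvalues. Expanding the characteristic polynomial of the displayed matrix gives
  det(λ I - A) = p(λ) = λ^4 + (4)λ^3 + (-41)λ^2 + (-144)λ + (179.9953).
Solving p(λ) = 0 yields eigenvalues ≈ -6, -5, 1, 6. (A is shown rounded to 4 decimals, so these recover the underlying integer eigenvalues to within that precision.)
Verification: the trace of A = -4 equals the sum of eigenvalues -4, and det(A) ≈ 179.9953 matches the eigenvalue product 180.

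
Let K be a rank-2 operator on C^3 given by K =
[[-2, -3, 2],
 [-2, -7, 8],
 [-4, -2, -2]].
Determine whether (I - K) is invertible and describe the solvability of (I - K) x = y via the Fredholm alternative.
(I - K) is invertible (det(I - K) = 62 ≠ 0), so for every y in C^3 the equation (I - K) x = y has a unique solution.

K has rank 2 and factors as K = U V^T = u1 v1^T + u2 v2^T with u1 = (1, 3, 0), v1 = (0, -2, 3), u2 = (1, 1, 2), v2 = (-2, -1, -1) (multiplying out reproduces the displayed K). The nonzero eigenvalues of U V^T coincide with those of the 2 x 2 matrix G = V^T U = [[v1·u1, v1·u2], [v2·u1, v2·u2]] = [[-6, 4], [-5, -5]], and by the Sylvester determinant identity det(I_3 - U V^T) = det(I_2 - V^T U) = det([[7, -4], [5, 6]]) = (7)(6) - (-4)(5) = 62. (Direct check: I - K =
[[3, 3, -2],
 [2, 8, -8],
 [4, 2, 3]]
has determinant 62.) The finite-dimensional Fredholm alternative says: either (I - K) is invertible, or ker(I - K) ≠ {0} and then range(I - K) = ker((I - K)^*)^⊥, with dim ker(I - K) = dim ker((I - K)^*). Since det(I - K) ≠ 0, 1 is not an eigenvalue of K and ker(I - K) = {0}, so we are in the first case: for every y there is a unique x = (I - K)^(-1) y. (Explicitly, by the Woodbury identity, (I - U V^T)^(-1) = I + U (I_2 - G)^(-1) V^T.)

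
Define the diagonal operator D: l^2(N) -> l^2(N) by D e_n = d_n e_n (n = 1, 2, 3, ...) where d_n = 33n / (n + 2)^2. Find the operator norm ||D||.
||D|| = 33/8 (attained at n = 2)

For D diagonal, ||D|| = sup_n |d_n|. Treat f(x) = 33x / (x + 2)^2 for real x > 0. By the quotient rule, f'(x) = 33(2 - x)/(x + 2)^3, which is positive for x < 2 and negative for x > 2. So f has a unique maximum at x = 2, and since 2 is a positive integer, the supremum over n ≥ 1 is attained at n = 2: d_2 = 33·2/(2 + 2)^2 = 33·2/16 = 33/8. Hence ||D|| = 33/8.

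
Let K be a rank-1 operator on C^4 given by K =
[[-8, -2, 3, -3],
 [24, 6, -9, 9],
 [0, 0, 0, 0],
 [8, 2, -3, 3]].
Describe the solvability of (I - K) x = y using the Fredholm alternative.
(I - K) is singular (det(I - K) = 0, i.e. 1 ∈ sigma(K)). (I - K) x = y is solvable iff y ⊥ ker((I - K)^*) = span{(-8, -2, 3, -3)}, i.e. iff -8y_1 - 2y_2 + 3y_3 - 3y_4 = 0. When solvable, the solutions are x = y + c·(1, -3, 0, -1), c arbitrary (ker(I - K) = span{(1, -3, 0, -1)}, dimension 1).

K has rank 1, so it is an outer product K = u v^T: every row of K is a multiple of one row vector. Reading off the entries, u = (1, -3, 0, -1) and v = (-8, -2, 3, -3) (row i of K equals u_i·v^T). A rank-one matrix u v^T satisfies K u = u (v·u) and kills the (3)-dimensional subspace v^⊥, so its characteristic polynomial is lambda^3 (lambda - v·u) with v·u = tr K = 1. Hence the eigenvalues of I - K are 1 (multiplicity 3) and 1 - (1) = 0, so det(I - K) = 0. (Direct check: I - K =
[[9, 2, -3, 3],
 [-24, -5, 9, -9],
 [0, 0, 1, 0],
 [-8, -2, 3, -2]]
has determinant 0.) So 1 is an eigenvalue of K and (I - K) is not invertible. The finite-dimensional Fredholm alternative says: either (I - K) is invertible, or ker(I - K) ≠ {0} and then range(I - K) = ker((I - K)^*)^⊥, with dim ker(I - K) = dim ker((I - K)^*). We are in the second case, so we need both kernels. Kernel of I - K: (I - K) u = u - u (v·u) = u - u = 0, so ker(I - K) = span{u} = span{(1, -3, 0, -1)} (it is exactly 1-dimensional because rank(I - K) = 3). Kernel of the adjoint: K is real, so (I - K)^* = I - K^T = I - v u^T, and (I - v u^T) v = v - v (u·v) = 0; hence ker((I - K)^*) = span{v} = span{(-8, -2, 3, -3)}. Therefore (I - K) x = y is solvable iff <y, v> = 0, i.e. iff -8y_1 - 2y_2 + 3y_3 - 3y_4 = 0. When this holds, K y = u (v·y) = 0, so (I - K) y = y and x = y is a particular solution; the full solution set is the line x = y + c·u = y + c·(1, -3, 0, -1), c ∈ C.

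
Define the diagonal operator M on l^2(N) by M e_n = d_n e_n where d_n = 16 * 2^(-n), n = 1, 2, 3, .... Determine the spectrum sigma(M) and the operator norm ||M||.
sigma(M) = {16 * 2^(-n) : n ≥ 1} ∪ {0}; ||M|| = 8

A bounded diagonal operator on l^2 with diagonal entries d_n has spectrum equal to the closure of {d_n : n ≥ 1}: every d_n is an eigenvalue (with eigenvector e_n), so {d_n} ⊂ sigma(M); the spectrum is closed, so its closure is too; and for lambda not in the closure, (M - lambda I) has bounded inverse (the diagonal entries 1/(d_n - lambda) are bounded). For our sequence d_n = 16 * 2^(-n), n = 1, 2, 3, ...:
  - {d_n} = {16 * 2^(-n) : n ≥ 1}; the only limit point is 0
  - closure = {16 * 2^(-n) : n ≥ 1} ∪ {0}
For the norm: a diagonal operator has ||M|| = sup_n |d_n|. Here d_n = 16 * 2^(-n) is positive and decreasing, so sup_n |d_n| = d_1 = 16/2 = 8. So ||M|| = 8.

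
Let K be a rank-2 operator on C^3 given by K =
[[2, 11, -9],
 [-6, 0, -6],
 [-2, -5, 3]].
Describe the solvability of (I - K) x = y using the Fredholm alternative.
(I - K) is invertible (det(I - K) = 20 ≠ 0), so for every y in C^3 the equation (I - K) x = y has a unique solution.

K has rank 2 and factors as K = U V^T = u1 v1^T + u2 v2^T with u1 = (-1, 3, 1), v1 = (-2, -2, 0), u2 = (3, 2, -1), v2 = (0, 3, -3) (multiplying out reproduces the displayed K). The nonzero eigenvalues of U V^T coincide with those of the 2 x 2 matrix G = V^T U = [[v1·u1, v1·u2], [v2·u1, v2·u2]] = [[-4, -10], [6, 9]], and by the Sylvester determinant identity det(I_3 - U V^T) = det(I_2 - V^T U) = det([[5, 10], [-6, -8]]) = (5)(-8) - (10)(-6) = 20. (Direct check: I - K =
[[-1, -11, 9],
 [6, 1, 6],
 [2, 5, -2]]
has determinant 20.) The finite-dimensional Fredholm alternative says: either (I - K) is invertible, or ker(I - K) ≠ {0} and then range(I - K) = ker((I - K)^*)^⊥, with dim ker(I - K) = dim ker((I - K)^*). Since det(I - K) ≠ 0, 1 is not an eigenvalue of K and ker(I - K) = {0}, so we are in the first case: for every y there is a unique x = (I - K)^(-1) y. (Explicitly, by the Woodbury identity, (I - U V^T)^(-1) = I + U (I_2 - G)^(-1) V^T.)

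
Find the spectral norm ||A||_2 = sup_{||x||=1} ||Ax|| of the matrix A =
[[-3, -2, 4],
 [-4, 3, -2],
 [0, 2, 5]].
||A||_2 ≈ 6.7867 (= sqrt(largest eigenvalue of A^T A))

||A||_2 = sigma_max(A) = sqrt(lambda_max(A^T A)). Form the symmetric matrix M = A^T A =
[[25, -6, -4],
 [-6, 17, -4],
 [-4, -4, 45]].
Its characteristic polynomial (trace, sum of principal 2x2 minors, determinant of M give the coefficients) is
  p(λ) = det(λ I - M) = λ^3 - 87λ^2 + 2247λ - 16641.
No integer candidate from the rational root theorem (±divisors of 16641) is a root, so the roots are irrational. The cubic discriminant is Δ = 82328832 > 0, so there are three distinct real roots. p(12) = -477 and p(13) = 64 have opposite signs, so a root lies in (12, 13); Newton's method refines it to λ ≈ 12.8715. p(28) = 19 and p(29) = -256 have opposite signs, so a root lies in (28, 29); Newton's method refines it to λ ≈ 28.0695. p(46) = -35 and p(47) = 608 have opposite signs, so a root lies in (46, 47); Newton's method refines it to λ ≈ 46.0589. Check (Vieta): the three roots sum to 87, matching tr M = 87.
So the eigenvalues of A^T A are ≈ 12.8715, 28.0695, 46.0589 (all ≥ 0, as they must be for A^T A). The largest is λ_max ≈ 46.0589, hence ||A||_2 = sqrt(λ_max) ≈ 6.7867.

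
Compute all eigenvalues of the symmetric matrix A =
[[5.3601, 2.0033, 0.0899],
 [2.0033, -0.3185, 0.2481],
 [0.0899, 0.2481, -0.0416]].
sigma(A) ≈ {-1, 0, 6}

A is real symmetric, so its spectrum consists of real eigenvalues. Expanding the characteristic polynomial of the displayed matrix gives
  det(λ I - A) = p(λ) = λ^3 + (-5)λ^2 + (-6)λ + (0).
Solving p(λ) = 0 yields eigenvalues ≈ -1, 0, 6. (A is shown rounded to 4 decimals, so these recover the underlying integer eigenvalues to within that precision.)
Verification: the trace of A = 5 equals the sum of eigenvalues 5, and det(A) ≈ -0.0000 matches the eigenvalue product 0.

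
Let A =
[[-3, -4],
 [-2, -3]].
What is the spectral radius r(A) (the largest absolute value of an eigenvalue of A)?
r(A) = (6 + sqrt(32))/2 ≈ 5.8284

The eigenvalues of A are the roots of its characteristic polynomial. With M = A (coefficients from the trace and determinant):
  p(λ) = det(λ I - M) = λ^2 + 6λ + 1.
For λ^2 + 6λ + 1 the discriminant is 32. It is nonnegative but not a perfect square, so the roots are real and irrational: λ = (-6 ± sqrt(32))/2 ≈ -0.1716, -5.8284.
Thus the eigenvalues (to 4 decimals) are -0.1716 (modulus 0.1716); -5.8284 (modulus 5.8284). The spectral radius is the largest modulus: r(A) = (6 + sqrt(32))/2 ≈ 5.8284. (Cross-check: r(A) ≤ ||A||_2 ≈ 6.1623; equality holds whenever A is normal, though it can also hold for some non-normal A.)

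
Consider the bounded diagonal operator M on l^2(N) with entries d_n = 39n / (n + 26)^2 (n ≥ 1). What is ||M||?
||M|| = 3/8 (attained at n = 26)

For M diagonal, ||M|| = sup_n |d_n|. Treat f(x) = 39x / (x + 26)^2 for real x > 0. By the quotient rule, f'(x) = 39(26 - x)/(x + 26)^3, which is positive for x < 26 and negative for x > 26. So f has a unique maximum at x = 26, and since 26 is a positive integer, the supremum over n ≥ 1 is attained at n = 26: d_26 = 39·26/(26 + 26)^2 = 39·26/2704 = 3/8. Hence ||M|| = 3/8.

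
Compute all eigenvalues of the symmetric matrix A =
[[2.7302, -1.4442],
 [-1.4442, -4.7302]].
sigma(A) ≈ {-5, 3}

A is real symmetric, so its spectrum consists of real eigenvalues. Expanding the characteristic polynomial of the displayed matrix gives
  det(λ I - A) = p(λ) = λ^2 + (2)λ + (-15).
Solving p(λ) = 0 yields eigenvalues ≈ -5, 3. (A is shown rounded to 4 decimals, so these recover the underlying integer eigenvalues to within that precision.)
Verification: the trace of A = -2 equals the sum of eigenvalues -2, and det(A) ≈ -15.0001 matches the eigenvalue product -15.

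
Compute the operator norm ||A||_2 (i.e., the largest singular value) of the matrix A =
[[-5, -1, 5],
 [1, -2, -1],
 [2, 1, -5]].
||A||_2 ≈ 8.8998 (= sqrt(largest eigenvalue of A^T A))

||A||_2 = sigma_max(A) = sqrt(lambda_max(A^T A)). Form the symmetric matrix M = A^T A =
[[30, 5, -36],
 [5, 6, -8],
 [-36, -8, 51]].
Its characteristic polynomial (trace, sum of principal 2x2 minors, determinant of M give the coefficients) is
  p(λ) = det(λ I - M) = λ^3 - 87λ^2 + 631λ - 1089.
No integer candidate from the rational root theorem (±divisors of 1089) is a root, so the roots are irrational. The cubic discriminant is Δ = 184354304 > 0, so there are three distinct real roots. p(2) = -167 and p(3) = 48 have opposite signs, so a root lies in (2, 3); Newton's method refines it to λ ≈ 2.6992. p(5) = 16 and p(6) = -219 have opposite signs, so a root lies in (5, 6); Newton's method refines it to λ ≈ 5.0937. p(79) = -1168 and p(80) = 4591 have opposite signs, so a root lies in (79, 80); Newton's method refines it to λ ≈ 79.2071. Check (Vieta): the three roots sum to 87, matching tr M = 87.
So the eigenvalues of A^T A are ≈ 2.6992, 5.0937, 79.2071 (all ≥ 0, as they must be for A^T A). The largest is λ_max ≈ 79.2071, hence ||A||_2 = sqrt(λ_max) ≈ 8.8998.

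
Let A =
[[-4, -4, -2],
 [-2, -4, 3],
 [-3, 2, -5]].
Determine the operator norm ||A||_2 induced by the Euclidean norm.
||A||_2 ≈ 7.15 (= sqrt(largest eigenvalue of A^T A))

||A||_2 = sigma_max(A) = sqrt(lambda_max(A^T A)). Form the symmetric matrix M = A^T A =
[[29, 18, 17],
 [18, 36, -14],
 [17, -14, 38]].
Its characteristic polynomial (trace, sum of principal 2x2 minors, determinant of M give the coefficients) is
  p(λ) = det(λ I - M) = λ^3 - 103λ^2 + 2705λ - 2704.
No integer candidate from the rational root theorem (±divisors of 2704) is a root, so the roots are irrational. The cubic discriminant is Δ = 508141 > 0, so there are three distinct real roots. p(1) = -101 and p(2) = 2302 have opposite signs, so a root lies in (1, 2); Newton's method refines it to λ ≈ 1.0404. p(50) = 46 and p(51) = -1 have opposite signs, so a root lies in (50, 51); Newton's method refines it to λ ≈ 50.8369. p(51) = -1 and p(52) = 52 have opposite signs, so a root lies in (51, 52); Newton's method refines it to λ ≈ 51.1227. Check (Vieta): the three roots sum to 103, matching tr M = 103.
So the eigenvalues of A^T A are ≈ 1.0404, 50.8369, 51.1227 (all ≥ 0, as they must be for A^T A). The largest is λ_max ≈ 51.1227, hence ||A||_2 = sqrt(λ_max) ≈ 7.15.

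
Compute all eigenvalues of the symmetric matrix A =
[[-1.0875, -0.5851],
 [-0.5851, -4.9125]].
sigma(A) ≈ {-5, -1}

A is real symmetric, so its spectrum consists of real eigenvalues. Expanding the characteristic polynomial of the displayed matrix gives
  det(λ I - A) = p(λ) = λ^2 + (6)λ + (5).
Solving p(λ) = 0 yields eigenvalues ≈ -5, -1. (A is shown rounded to 4 decimals, so these recover the underlying integer eigenvalues to within that precision.)
Verification: the trace of A = -6 equals the sum of eigenvalues -6, and det(A) ≈ 5.0000 matches the eigenvalue product 5.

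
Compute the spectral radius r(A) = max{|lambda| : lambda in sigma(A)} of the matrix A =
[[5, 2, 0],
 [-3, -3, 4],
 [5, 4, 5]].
r(A) ≈ 7.4871

The eigenvalues of A are the roots of its characteristic polynomial. With M = A (coefficients from the trace, the sum of principal 2x2 minors, and det A):
  p(λ) = det(λ I - M) = λ^3 - 7λ^2 - 15λ + 85.
No integer candidate from the rational root theorem (±divisors of 85) is a root, so the roots are irrational. The cubic discriminant is Δ = 106720 > 0, so there are three distinct real roots. p(-4) = -31 and p(-3) = 40 have opposite signs, so a root lies in (-4, -3); Newton's method refines it to λ ≈ -3.6217. p(3) = 4 and p(4) = -23 have opposite signs, so a root lies in (3, 4); Newton's method refines it to λ ≈ 3.1346. p(7) = -20 and p(8) = 29 have opposite signs, so a root lies in (7, 8); Newton's method refines it to λ ≈ 7.4871. Check (Vieta): the three roots sum to 7, matching tr M = 7.
Thus the eigenvalues (to 4 decimals) are -3.6217 (modulus 3.6217); 3.1346 (modulus 3.1346); 7.4871 (modulus 7.4871). The spectral radius is the largest modulus: r(A) ≈ 7.4871. (Cross-check: r(A) ≤ ||A||_2 ≈ 9.5122; equality holds whenever A is normal, though it can also hold for some non-normal A.)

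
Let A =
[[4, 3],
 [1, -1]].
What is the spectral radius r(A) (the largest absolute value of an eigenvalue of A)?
r(A) = (3 + sqrt(37))/2 ≈ 4.5414

The eigenvalues of A are the roots of its characteristic polynomial. With M = A (coefficients from the trace and determinant):
  p(λ) = det(λ I - M) = λ^2 - 3λ - 7.
For λ^2 - 3λ - 7 the discriminant is 37. It is nonnegative but not a perfect square, so the roots are real and irrational: λ = (3 ± sqrt(37))/2 ≈ 4.5414, -1.5414.
Thus the eigenvalues (to 4 decimals) are 4.5414 (modulus 4.5414); -1.5414 (modulus 1.5414). The spectral radius is the largest modulus: r(A) = (3 + sqrt(37))/2 ≈ 4.5414. (Cross-check: r(A) ≤ ||A||_2 ≈ 5.0043; equality holds whenever A is normal, though it can also hold for some non-normal A.)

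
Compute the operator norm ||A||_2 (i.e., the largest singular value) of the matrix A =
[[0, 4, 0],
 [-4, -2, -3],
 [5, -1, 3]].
||A||_2 ≈ 7.7005 (= sqrt(largest eigenvalue of A^T A))

||A||_2 = sigma_max(A) = sqrt(lambda_max(A^T A)). Form the symmetric matrix M = A^T A =
[[41, 3, 27],
 [3, 21, 3],
 [27, 3, 18]].
Its characteristic polynomial (trace, sum of principal 2x2 minors, determinant of M give the coefficients) is
  p(λ) = det(λ I - M) = λ^3 - 80λ^2 + 1230λ - 144.
No integer candidate from the rational root theorem (±divisors of 144) is a root, so the roots are irrational. The cubic discriminant is Δ = 2198672928 > 0, so there are three distinct real roots. p(0) = -144 and p(1) = 1007 have opposite signs, so a root lies in (0, 1); Newton's method refines it to λ ≈ 0.118. p(20) = 456 and p(21) = -333 have opposite signs, so a root lies in (20, 21); Newton's method refines it to λ ≈ 20.5836. p(59) = -675 and p(60) = 1656 have opposite signs, so a root lies in (59, 60); Newton's method refines it to λ ≈ 59.2984. Check (Vieta): the three roots sum to 80, matching tr M = 80.
So the eigenvalues of A^T A are ≈ 0.118, 20.5836, 59.2984 (all ≥ 0, as they must be for A^T A). The largest is λ_max ≈ 59.2984, hence ||A||_2 = sqrt(λ_max) ≈ 7.7005.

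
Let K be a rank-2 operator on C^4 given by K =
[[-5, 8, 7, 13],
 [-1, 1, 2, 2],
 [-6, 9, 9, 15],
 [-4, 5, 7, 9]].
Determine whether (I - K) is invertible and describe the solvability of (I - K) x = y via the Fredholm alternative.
(I - K) is invertible (det(I - K) = -40 ≠ 0), so for every y in C^4 the equation (I - K) x = y has a unique solution.

K has rank 2 and factors as K = U V^T = u1 v1^T + u2 v2^T with u1 = (-3, 0, -3, -1), v1 = (1, -2, -1, -3), u2 = (-2, -1, -3, -3), v2 = (1, -1, -2, -2) (multiplying out reproduces the displayed K). The nonzero eigenvalues of U V^T coincide with those of the 2 x 2 matrix G = V^T U = [[v1·u1, v1·u2], [v2·u1, v2·u2]] = [[3, 12], [5, 11]], and by the Sylvester determinant identity det(I_4 - U V^T) = det(I_2 - V^T U) = det([[-2, -12], [-5, -10]]) = (-2)(-10) - (-12)(-5) = -40. (Direct check: I - K =
[[6, -8, -7, -13],
 [1, 0, -2, -2],
 [6, -9, -8, -15],
 [4, -5, -7, -8]]
has determinant -40.) The finite-dimensional Fredholm alternative says: either (I - K) is invertible, or ker(I - K) ≠ {0} and then range(I - K) = ker((I - K)^*)^⊥, with dim ker(I - K) = dim ker((I - K)^*). Since det(I - K) ≠ 0, 1 is not an eigenvalue of K and ker(I - K) = {0}, so we are in the first case: for every y there is a unique x = (I - K)^(-1) y. (Explicitly, by the Woodbury identity, (I - U V^T)^(-1) = I + U (I_2 - G)^(-1) V^T.)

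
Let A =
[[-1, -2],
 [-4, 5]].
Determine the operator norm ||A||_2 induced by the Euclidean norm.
||A||_2 = sqrt((46 + sqrt(1440))/2) ≈ 6.4787 (= sqrt(largest eigenvalue of A^T A))

||A||_2 = sigma_max(A) = sqrt(lambda_max(A^T A)). Form the symmetric matrix M = A^T A =
[[17, -18],
 [-18, 29]].
Its characteristic polynomial (trace, determinant of M give the coefficients) is
  p(λ) = det(λ I - M) = λ^2 - 46λ + 169.
For λ^2 - 46λ + 169 the discriminant is 1440. It is nonnegative but not a perfect square, so the roots are real and irrational: λ = (46 ± sqrt(1440))/2 ≈ 41.9737, 4.0263.
So the eigenvalues of A^T A are ≈ 4.0263, 41.9737 (all ≥ 0, as they must be for A^T A). The largest is λ_max = (46 + sqrt(1440))/2 ≈ 41.9737, hence ||A||_2 = sqrt(λ_max) = sqrt((46 + sqrt(1440))/2) ≈ 6.4787.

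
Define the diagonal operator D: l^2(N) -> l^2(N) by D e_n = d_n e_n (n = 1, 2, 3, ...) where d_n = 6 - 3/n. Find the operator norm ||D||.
||D|| = 6

For a diagonal operator on l^2 with entries d_n, ||D|| = sup_n |d_n|. Here d_1 = 3, d_2 = 9/2, ..., and d_n = 6 - 3/n increases monotonically toward 6. All terms lie in [3, 6), so |d_n| = d_n and the supremum is the limit 6, which is not attained by any individual d_n. Hence ||D|| = 6.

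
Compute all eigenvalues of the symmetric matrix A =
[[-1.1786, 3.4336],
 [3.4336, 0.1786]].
sigma(A) ≈ {-4, 3}

A is real symmetric, so its spectrum consists of real eigenvalues. Expanding the characteristic polynomial of the displayed matrix gives
  det(λ I - A) = p(λ) = λ^2 + (1)λ + (-12).
Solving p(λ) = 0 yields eigenvalues ≈ -4, 3. (A is shown rounded to 4 decimals, so these recover the underlying integer eigenvalues to within that precision.)
Verification: the trace of A = -1 equals the sum of eigenvalues -1, and det(A) ≈ -12.0001 matches the eigenvalue product -12.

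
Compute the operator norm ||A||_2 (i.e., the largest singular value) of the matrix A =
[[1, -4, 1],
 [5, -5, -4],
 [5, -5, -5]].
||A||_2 ≈ 12.13 (= sqrt(largest eigenvalue of A^T A))

||A||_2 = sigma_max(A) = sqrt(lambda_max(A^T A)). Form the symmetric matrix M = A^T A =
[[51, -54, -44],
 [-54, 66, 41],
 [-44, 41, 42]].
Its characteristic polynomial (trace, sum of principal 2x2 minors, determinant of M give the coefficients) is
  p(λ) = det(λ I - M) = λ^3 - 159λ^2 + 1747λ - 225.
No integer candidate from the rational root theorem (±divisors of 225) is a root, so the roots are irrational. The cubic discriminant is Δ = 53336303312 > 0, so there are three distinct real roots. p(0) = -225 and p(1) = 1364 have opposite signs, so a root lies in (0, 1); Newton's method refines it to λ ≈ 0.1303. p(11) = 1084 and p(12) = -429 have opposite signs, so a root lies in (11, 12); Newton's method refines it to λ ≈ 11.7325. p(147) = -2724 and p(148) = 17387 have opposite signs, so a root lies in (147, 148); Newton's method refines it to λ ≈ 147.1371. Check (Vieta): the three roots sum to 159, matching tr M = 159.
So the eigenvalues of A^T A are ≈ 0.1303, 11.7325, 147.1371 (all ≥ 0, as they must be for A^T A). The largest is λ_max ≈ 147.1371, hence ||A||_2 = sqrt(λ_max) ≈ 12.13.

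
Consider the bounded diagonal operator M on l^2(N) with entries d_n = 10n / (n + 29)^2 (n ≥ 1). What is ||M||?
||M|| = 5/58 (attained at n = 29)

For M diagonal, ||M|| = sup_n |d_n|. Treat f(x) = 10x / (x + 29)^2 for real x > 0. By the quotient rule, f'(x) = 10(29 - x)/(x + 29)^3, which is positive for x < 29 and negative for x > 29. So f has a unique maximum at x = 29, and since 29 is a positive integer, the supremum over n ≥ 1 is attained at n = 29: d_29 = 10·29/(29 + 29)^2 = 10·29/3364 = 5/58. Hence ||M|| = 5/58.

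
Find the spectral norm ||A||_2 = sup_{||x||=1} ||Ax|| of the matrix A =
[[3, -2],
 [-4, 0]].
||A||_2 = sqrt((29 + sqrt(585))/2) ≈ 5.1569 (= sqrt(largest eigenvalue of A^T A))

||A||_2 = sigma_max(A) = sqrt(lambda_max(A^T A)). Form the symmetric matrix M = A^T A =
[[25, -6],
 [-6, 4]].
Its characteristic polynomial (trace, determinant of M give the coefficients) is
  p(λ) = det(λ I - M) = λ^2 - 29λ + 64.
For λ^2 - 29λ + 64 the discriminant is 585. It is nonnegative but not a perfect square, so the roots are real and irrational: λ = (29 ± sqrt(585))/2 ≈ 26.5934, 2.4066.
So the eigenvalues of A^T A are ≈ 2.4066, 26.5934 (all ≥ 0, as they must be for A^T A). The largest is λ_max = (29 + sqrt(585))/2 ≈ 26.5934, hence ||A||_2 = sqrt(λ_max) = sqrt((29 + sqrt(585))/2) ≈ 5.1569.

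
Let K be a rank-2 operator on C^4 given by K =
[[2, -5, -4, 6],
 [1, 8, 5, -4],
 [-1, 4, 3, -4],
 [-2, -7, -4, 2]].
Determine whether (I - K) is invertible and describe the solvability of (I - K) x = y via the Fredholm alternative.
(I - K) is invertible (det(I - K) = 7 ≠ 0), so for every y in C^4 the equation (I - K) x = y has a unique solution.

K has rank 2 and factors as K = U V^T = u1 v1^T + u2 v2^T with u1 = (2, 1, -1, -2), v1 = (1, -1, -1, 2), u2 = (1, -3, -1, 3), v2 = (0, -3, -2, 2) (multiplying out reproduces the displayed K). The nonzero eigenvalues of U V^T coincide with those of the 2 x 2 matrix G = V^T U = [[v1·u1, v1·u2], [v2·u1, v2·u2]] = [[-2, 11], [-5, 17]], and by the Sylvester determinant identity det(I_4 - U V^T) = det(I_2 - V^T U) = det([[3, -11], [5, -16]]) = (3)(-16) - (-11)(5) = 7. (Direct check: I - K =
[[-1, 5, 4, -6],
 [-1, -7, -5, 4],
 [1, -4, -2, 4],
 [2, 7, 4, -1]]
has determinant 7.) The finite-dimensional Fredholm alternative says: either (I - K) is invertible, or ker(I - K) ≠ {0} and then range(I - K) = ker((I - K)^*)^⊥, with dim ker(I - K) = dim ker((I - K)^*). Since det(I - K) ≠ 0, 1 is not an eigenvalue of K and ker(I - K) = {0}, so we are in the first case: for every y there is a unique x = (I - K)^(-1) y. (Explicitly, by the Woodbury identity, (I - U V^T)^(-1) = I + U (I_2 - G)^(-1) V^T.)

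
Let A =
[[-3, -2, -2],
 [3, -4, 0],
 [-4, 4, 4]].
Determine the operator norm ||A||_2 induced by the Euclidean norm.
||A||_2 ≈ 8.1807 (= sqrt(largest eigenvalue of A^T A))

||A||_2 = sigma_max(A) = sqrt(lambda_max(A^T A)). Form the symmetric matrix M = A^T A =
[[34, -22, -10],
 [-22, 36, 20],
 [-10, 20, 20]].
Its characteristic polynomial (trace, sum of principal 2x2 minors, determinant of M give the coefficients) is
  p(λ) = det(λ I - M) = λ^3 - 90λ^2 + 1640λ - 6400.
No integer candidate from the rational root theorem (±divisors of 6400) is a root, so the roots are irrational. The cubic discriminant is Δ = 1377184000 > 0, so there are three distinct real roots. p(5) = -325 and p(6) = 416 have opposite signs, so a root lies in (5, 6); Newton's method refines it to λ ≈ 5.4145. p(17) = 383 and p(18) = -208 have opposite signs, so a root lies in (17, 18); Newton's method refines it to λ ≈ 17.6622. p(66) = -2704 and p(67) = 233 have opposite signs, so a root lies in (66, 67); Newton's method refines it to λ ≈ 66.9233. Check (Vieta): the three roots sum to 90, matching tr M = 90.
So the eigenvalues of A^T A are ≈ 5.4145, 17.6622, 66.9233 (all ≥ 0, as they must be for A^T A). The largest is λ_max ≈ 66.9233, hence ||A||_2 = sqrt(λ_max) ≈ 8.1807.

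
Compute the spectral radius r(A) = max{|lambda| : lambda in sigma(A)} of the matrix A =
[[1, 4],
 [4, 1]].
r(A) = 5

The eigenvalues of A are the roots of its characteristic polynomial. With M = A (coefficients from the trace and determinant):
  p(λ) = det(λ I - M) = λ^2 - 2λ - 15.
For λ^2 - 2λ - 15 the discriminant is 64. It is a perfect square (8^2), so the roots are rational: λ = (2 ± 8)/2 = 5, -3.
Thus the eigenvalues (to 4 decimals) are 5 (modulus 5); -3 (modulus 3). The spectral radius is the largest modulus: r(A) = 5. (Cross-check: r(A) ≤ ||A||_2 ≈ 5; equality holds whenever A is normal, though it can also hold for some non-normal A.)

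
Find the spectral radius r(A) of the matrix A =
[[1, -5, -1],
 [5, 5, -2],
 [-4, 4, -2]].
r(A) ≈ 6.5886

The eigenvalues of A are the roots of its characteristic polynomial. With M = A (coefficients from the trace, the sum of principal 2x2 minors, and det A):
  p(λ) = det(λ I - M) = λ^3 - 4λ^2 + 22λ + 132.
No integer candidate from the rational root theorem (±divisors of 132) is a root, so the roots are irrational. The cubic discriminant is Δ = -680592 < 0, so there is one real root and a complex-conjugate pair. p(-4) = -84 and p(-3) = 3 have opposite signs, so a root lies in (-4, -3); Newton's method refines it to λ ≈ -3.0408. Dividing out (λ - (-3.0408)) leaves approximately λ^2 - 7.0408λ + 43.4096. For λ^2 - 7.0408λ + 43.4096 the discriminant is -124.0658. It is negative, so the remaining roots are the complex-conjugate pair λ ≈ 3.5204 ± 5.5692i. Their product equals the constant term, so |λ|^2 ≈ 43.4096 and |λ| ≈ 6.5886.
Thus the eigenvalues (to 4 decimals) are -3.0408 (modulus 3.0408); 3.5204 ± 5.5692i (modulus 6.5886). The spectral radius is the largest modulus: r(A) ≈ 6.5886. (Cross-check: r(A) ≤ ||A||_2 ≈ 8.3412; equality holds whenever A is normal, though it can also hold for some non-normal A.)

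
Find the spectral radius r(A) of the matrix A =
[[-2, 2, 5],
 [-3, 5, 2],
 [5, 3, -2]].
r(A) ≈ 7.2009

The eigenvalues of A are the roots of its characteristic polynomial. With M = A (coefficients from the trace, the sum of principal 2x2 minors, and det A):
  p(λ) = det(λ I - M) = λ^3 - λ^2 - 41λ + 130.
No integer candidate from the rational root theorem (±divisors of 130) is a root, so the roots are irrational. The cubic discriminant is Δ = -82475 < 0, so there is one real root and a complex-conjugate pair. p(-8) = -118 and p(-7) = 25 have opposite signs, so a root lies in (-8, -7); Newton's method refines it to λ ≈ -7.2009. Dividing out (λ - (-7.2009)) leaves approximately λ^2 - 8.2009λ + 18.0534. For λ^2 - 8.2009λ + 18.0534 the discriminant is -4.9593. It is negative, so the remaining roots are the complex-conjugate pair λ ≈ 4.1004 ± 1.1135i. Their product equals the constant term, so |λ|^2 ≈ 18.0534 and |λ| ≈ 4.2489.
Thus the eigenvalues (to 4 decimals) are -7.2009 (modulus 7.2009); 4.1004 ± 1.1135i (modulus 4.2489). The spectral radius is the largest modulus: r(A) ≈ 7.2009. (Cross-check: r(A) ≤ ||A||_2 ≈ 8.1901; equality holds whenever A is normal, though it can also hold for some non-normal A.)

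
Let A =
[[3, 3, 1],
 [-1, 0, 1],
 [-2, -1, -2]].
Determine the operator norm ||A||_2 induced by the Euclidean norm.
||A||_2 ≈ 5.1186 (= sqrt(largest eigenvalue of A^T A))

||A||_2 = sigma_max(A) = sqrt(lambda_max(A^T A)). Form the symmetric matrix M = A^T A =
[[14, 11, 6],
 [11, 10, 5],
 [6, 5, 6]].
Its characteristic polynomial (trace, sum of principal 2x2 minors, determinant of M give the coefficients) is
  p(λ) = det(λ I - M) = λ^3 - 30λ^2 + 102λ - 64.
No integer candidate from the rational root theorem (±divisors of 64) is a root, so the roots are irrational. The cubic discriminant is Δ = 1621296 > 0, so there are three distinct real roots. p(0) = -64 and p(1) = 9 have opposite signs, so a root lies in (0, 1); Newton's method refines it to λ ≈ 0.8196. p(2) = 28 and p(3) = -1 have opposite signs, so a root lies in (2, 3); Newton's method refines it to λ ≈ 2.9802. p(26) = -116 and p(27) = 503 have opposite signs, so a root lies in (26, 27); Newton's method refines it to λ ≈ 26.2001. Check (Vieta): the three roots sum to 30, matching tr M = 30.
So the eigenvalues of A^T A are ≈ 0.8196, 2.9802, 26.2001 (all ≥ 0, as they must be for A^T A). The largest is λ_max ≈ 26.2001, hence ||A||_2 = sqrt(λ_max) ≈ 5.1186.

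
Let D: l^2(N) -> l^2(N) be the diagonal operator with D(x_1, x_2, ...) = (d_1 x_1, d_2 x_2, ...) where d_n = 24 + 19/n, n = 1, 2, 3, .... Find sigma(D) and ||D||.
sigma(D) = {24 + 19/n : n ≥ 1} ∪ {24}; ||D|| = 43

A bounded diagonal operator on l^2 with diagonal entries d_n has spectrum equal to the closure of {d_n : n ≥ 1}: every d_n is an eigenvalue (with eigenvector e_n), so {d_n} ⊂ sigma(D); the spectrum is closed, so its closure is too; and for lambda not in the closure, (D - lambda I) has bounded inverse (the diagonal entries 1/(d_n - lambda) are bounded). For our sequence d_n = 24 + 19/n, n = 1, 2, 3, ...:
  - {d_n} = {24 + 19/n : n ≥ 1}; the only limit point is 24
  - closure = {24 + 19/n : n ≥ 1} ∪ {24}
For the norm: a diagonal operator has ||D|| = sup_n |d_n|. Here d_n = 24 + 19/n is positive and decreasing, so sup_n |d_n| = d_1 = 24 + 19 = 43. So ||D|| = 43.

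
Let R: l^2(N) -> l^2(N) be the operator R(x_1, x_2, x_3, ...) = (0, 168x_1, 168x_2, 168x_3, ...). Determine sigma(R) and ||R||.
sigma(R) = closed disk {z in C : |z| ≤ 168}; ||R|| = 168

Note R = 168·U where U is the unit right shift (U x)_k = x_{k-1} (with x_0 := 0); so ||R|| = 168||U|| and sigma(R) = 168·sigma(U). ||R x||^2 = sum_{k≥1} |168x_k|^2 = 28224||x||^2, so ||R|| = 168 and sigma(R) ⊂ {|z| ≤ 168}. For any |lambda| < 168, the equation (R - lambda I) x = 0 forces x_1 = 0, then 168x_k = lambda x_{k+1} ⇒ x = 0, so R has no eigenvalues. But (R - lambda I) is not surjective for |lambda| < 168: solving (R - lambda I) x = e_1 would require x_n proportional to (lambda/168)^(-n), which is not in l^2. So every |lambda| < 168 lies in the residual spectrum. The boundary |lambda| = 168 is in the approximate point spectrum (the spectrum is closed). Hence sigma(R) is the closed disk of radius 168.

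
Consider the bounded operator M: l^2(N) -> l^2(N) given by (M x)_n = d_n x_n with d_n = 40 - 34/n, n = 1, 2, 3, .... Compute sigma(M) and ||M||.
sigma(M) = {40 - 34/n : n ≥ 1} ∪ {40}; ||M|| = 40

A bounded diagonal operator on l^2 with diagonal entries d_n has spectrum equal to the closure of {d_n : n ≥ 1}: every d_n is an eigenvalue (with eigenvector e_n), so {d_n} ⊂ sigma(M); the spectrum is closed, so its closure is too; and for lambda not in the closure, (M - lambda I) has bounded inverse (the diagonal entries 1/(d_n - lambda) are bounded). For our sequence d_n = 40 - 34/n, n = 1, 2, 3, ...:
  - {d_n} = {40 - 34/n : n ≥ 1}; the only limit point is 40
  - closure = {40 - 34/n : n ≥ 1} ∪ {40}
For the norm: a diagonal operator has ||M|| = sup_n |d_n|. Here d_n = 40 - 34/n increases monotonically from d_1 = 6 toward 40, with all terms in [6, 40); so sup_n |d_n| = 40 (the supremum is the limit, not attained). So ||M|| = 40.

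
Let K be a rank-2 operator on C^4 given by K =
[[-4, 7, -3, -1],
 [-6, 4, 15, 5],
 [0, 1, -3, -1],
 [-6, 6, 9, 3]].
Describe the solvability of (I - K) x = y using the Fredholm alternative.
(I - K) is invertible (det(I - K) = -24 ≠ 0), so for every y in C^4 the equation (I - K) x = y has a unique solution.

K has rank 2 and factors as K = U V^T = u1 v1^T + u2 v2^T with u1 = (2, 3, 0, 3), v1 = (-2, 2, 3, 1), u2 = (-3, 2, -1, 0), v2 = (0, -1, 3, 1) (multiplying out reproduces the displayed K). The nonzero eigenvalues of U V^T coincide with those of the 2 x 2 matrix G = V^T U = [[v1·u1, v1·u2], [v2·u1, v2·u2]] = [[5, 7], [0, -5]], and by the Sylvester determinant identity det(I_4 - U V^T) = det(I_2 - V^T U) = det([[-4, -7], [0, 6]]) = (-4)(6) - (-7)(0) = -24. (Direct check: I - K =
[[5, -7, 3, 1],
 [6, -3, -15, -5],
 [0, -1, 4, 1],
 [6, -6, -9, -2]]
has determinant -24.) The finite-dimensional Fredholm alternative says: either (I - K) is invertible, or ker(I - K) ≠ {0} and then range(I - K) = ker((I - K)^*)^⊥, with dim ker(I - K) = dim ker((I - K)^*). Since det(I - K) ≠ 0, 1 is not an eigenvalue of K and ker(I - K) = {0}, so we are in the first case: for every y there is a unique x = (I - K)^(-1) y. (Explicitly, by the Woodbury identity, (I - U V^T)^(-1) = I + U (I_2 - G)^(-1) V^T.)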